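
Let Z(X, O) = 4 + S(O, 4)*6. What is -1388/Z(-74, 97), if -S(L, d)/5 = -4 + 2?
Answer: -347/16 ≈ -21.688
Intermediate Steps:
S(L, d) = 10 (S(L, d) = -5*(-4 + 2) = -5*(-2) = 10)
Z(X, O) = 64 (Z(X, O) = 4 + 10*6 = 4 + 60 = 64)
-1388/Z(-74, 97) = -1388/64 = -1388*1/64 = -347/16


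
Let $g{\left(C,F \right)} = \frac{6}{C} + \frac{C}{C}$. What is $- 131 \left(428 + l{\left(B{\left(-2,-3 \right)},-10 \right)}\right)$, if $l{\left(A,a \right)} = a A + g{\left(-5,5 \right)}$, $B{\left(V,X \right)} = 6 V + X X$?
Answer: $- \frac{299859}{5} \approx -59972.0$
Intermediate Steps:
$g{\left(C,F \right)} = 1 + \frac{6}{C}$ ($g{\left(C,F \right)} = \frac{6}{C} + 1 = 1 + \frac{6}{C}$)
$B{\left(V,X \right)} = X^{2} + 6 V$ ($B{\left(V,X \right)} = 6 V + X^{2} = X^{2} + 6 V$)
$l{\left(A,a \right)} = - \frac{1}{5} + A a$ ($l{\left(A,a \right)} = a A + \frac{6 - 5}{-5} = A a - \frac{1}{5} = - \frac{1}{5} + A a$)
$- 131 \left(428 + l{\left(B{\left(-2,-3 \right)},-10 \right)}\right) = - 131 \left(428 - \left(\frac{1}{5} - \left(\left(-3\right)^{2} + 6 \left(-2\right)\right) \left(-10\right)\right)\right) = - 131 \left(428 - \left(\frac{1}{5} - \left(9 - 12\right) \left(-10\right)\right)\right) = - 131 \left(428 - - \frac{149}{5}\right) = - 131 \left(428 + \left(- \frac{1}{5} + 30\right)\right) = - 131 \left(428 + \frac{149}{5}\right) = \left(-131\right) \frac{2289}{5} = - \frac{299859}{5}$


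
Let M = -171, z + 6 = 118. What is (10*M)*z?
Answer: -191520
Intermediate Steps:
z = 112 (z = -6 + 118 = 112)
(10*M)*z = (10*(-171))*112 = -1710*112 = -191520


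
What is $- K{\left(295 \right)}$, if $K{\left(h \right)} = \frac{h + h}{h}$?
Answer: $-2$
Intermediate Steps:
$K{\left(h \right)} = 2$ ($K{\left(h \right)} = \frac{2 h}{h} = 2$)
$- K{\left(295 \right)} = \left(-1\right) 2 = -2$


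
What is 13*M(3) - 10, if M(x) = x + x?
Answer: 68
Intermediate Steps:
M(x) = 2*x
13*M(3) - 10 = 13*(2*3) - 10 = 13*6 - 10 = 78 - 10 = 68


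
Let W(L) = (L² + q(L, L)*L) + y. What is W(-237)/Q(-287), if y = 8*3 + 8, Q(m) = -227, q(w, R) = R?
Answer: -112370/227 ≈ -495.02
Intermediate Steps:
y = 32 (y = 24 + 8 = 32)
W(L) = 32 + 2*L² (W(L) = (L² + L*L) + 32 = (L² + L²) + 32 = 2*L² + 32 = 32 + 2*L²)
W(-237)/Q(-287) = (32 + 2*(-237)²)/(-227) = (32 + 2*56169)*(-1/227) = (32 + 112338)*(-1/227) = 112370*(-1/227) = -112370/227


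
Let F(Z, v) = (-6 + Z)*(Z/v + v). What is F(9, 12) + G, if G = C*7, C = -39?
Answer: -939/4 ≈ -234.75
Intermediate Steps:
F(Z, v) = (-6 + Z)*(v + Z/v)
G = -273 (G = -39*7 = -273)
F(9, 12) + G = (9**2 - 6*9 + 12**2*(-6 + 9))/12 - 273 = (81 - 54 + 144*3)/12 - 273 = (81 - 54 + 432)/12 - 273 = (1/12)*459 - 273 = 153/4 - 273 = -939/4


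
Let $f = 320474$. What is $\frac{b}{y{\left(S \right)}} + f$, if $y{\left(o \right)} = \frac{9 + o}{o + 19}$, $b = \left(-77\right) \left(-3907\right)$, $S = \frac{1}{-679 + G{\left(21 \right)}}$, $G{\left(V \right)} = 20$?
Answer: $\frac{566691510}{593} \approx 9.5564 \cdot 10^{5}$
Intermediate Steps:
$S = - \frac{1}{659}$ ($S = \frac{1}{-679 + 20} = \frac{1}{-659} = - \frac{1}{659} \approx -0.0015175$)
$b = 300839$
$y{\left(o \right)} = \frac{9 + o}{19 + o}$
$\frac{b}{y{\left(S \right)}} + f = \frac{300839}{\frac{1}{19 - \frac{1}{659}} \left(9 - \frac{1}{659}\right)} + 320474 = \frac{300839}{\frac{1}{\frac{12520}{659}} \cdot \frac{5930}{659}} + 320474 = \frac{300839}{\frac{659}{12520} \cdot \frac{5930}{659}} + 320474 = \frac{300839}{\frac{593}{1252}} + 320474 = 300839 \cdot \frac{1252}{593} + 320474 = \frac{376650428}{593} + 320474 = \frac{566691510}{593}$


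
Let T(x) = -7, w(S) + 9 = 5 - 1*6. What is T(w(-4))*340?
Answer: -2380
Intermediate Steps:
w(S) = -10 (w(S) = -9 + (5 - 1*6) = -9 + (5 - 6) = -9 - 1 = -10)
T(w(-4))*340 = -7*340 = -2380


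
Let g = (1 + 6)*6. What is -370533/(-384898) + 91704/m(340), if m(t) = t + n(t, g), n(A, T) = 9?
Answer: 35426002209/134329402 ≈ 263.72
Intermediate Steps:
g = 42 (g = 7*6 = 42)
m(t) = 9 + t (m(t) = t + 9 = 9 + t)
-370533/(-384898) + 91704/m(340) = -370533/(-384898) + 91704/(9 + 340) = -370533*(-1/384898) + 91704/349 = 370533/384898 + 91704*(1/349) = 370533/384898 + 91704/349 = 35426002209/134329402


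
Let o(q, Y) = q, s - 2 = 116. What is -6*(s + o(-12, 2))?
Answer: -636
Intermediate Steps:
s = 118 (s = 2 + 116 = 118)
-6*(s + o(-12, 2)) = -6*(118 - 12) = -6*106 = -636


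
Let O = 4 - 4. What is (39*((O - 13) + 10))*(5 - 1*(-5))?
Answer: -1170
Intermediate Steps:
O = 0
(39*((O - 13) + 10))*(5 - 1*(-5)) = (39*((0 - 13) + 10))*(5 - 1*(-5)) = (39*(-13 + 10))*(5 + 5) = (39*(-3))*10 = -117*10 = -1170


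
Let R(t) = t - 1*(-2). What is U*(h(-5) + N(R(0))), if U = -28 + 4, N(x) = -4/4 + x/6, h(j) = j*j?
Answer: -584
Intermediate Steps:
h(j) = j²
R(t) = 2 + t (R(t) = t + 2 = 2 + t)
N(x) = -1 + x/6 (N(x) = -4*¼ + x*(⅙) = -1 + x/6)
U = -24
U*(h(-5) + N(R(0))) = -24*((-5)² + (-1 + (2 + 0)/6)) = -24*(25 + (-1 + (⅙)*2)) = -24*(25 + (-1 + ⅓)) = -24*(25 - ⅔) = -24*73/3 = -584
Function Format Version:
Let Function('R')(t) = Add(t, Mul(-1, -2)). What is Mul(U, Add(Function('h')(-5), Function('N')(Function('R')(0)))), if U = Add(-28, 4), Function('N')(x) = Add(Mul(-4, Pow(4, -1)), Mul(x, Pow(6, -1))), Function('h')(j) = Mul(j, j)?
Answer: -584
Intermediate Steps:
Function('h')(j) = Pow(j, 2)
Function('R')(t) = Add(2, t) (Function('R')(t) = Add(t, 2) = Add(2, t))
Function('N')(x) = Add(-1, Mul(Rational(1, 6), x)) (Function('N')(x) = Add(Mul(-4, Rational(1, 4)), Mul(x, Rational(1, 6))) = Add(-1, Mul(Rational(1, 6), x)))
U = -24
Mul(U, Add(Function('h')(-5), Function('N')(Function('R')(0)))) = Mul(-24, Add(Pow(-5, 2), Add(-1, Mul(Rational(1, 6), Add(2, 0))))) = Mul(-24, Add(25, Add(-1, Mul(Rational(1, 6), 2)))) = Mul(-24, Add(25, Add(-1, Rational(1, 3)))) = Mul(-24, Add(25, Rational(-2, 3))) = Mul(-24, Rational(73, 3)) = -584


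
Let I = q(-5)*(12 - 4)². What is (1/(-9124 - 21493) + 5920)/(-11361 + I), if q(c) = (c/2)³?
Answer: -181252639/378456737 ≈ -0.47893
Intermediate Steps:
q(c) = c³/8 (q(c) = (c*(½))³ = (c/2)³ = c³/8)
I = -1000 (I = ((⅛)*(-5)³)*(12 - 4)² = ((⅛)*(-125))*8² = -125/8*64 = -1000)
(1/(-9124 - 21493) + 5920)/(-11361 + I) = (1/(-9124 - 21493) + 5920)/(-11361 - 1000) = (1/(-30617) + 5920)/(-12361) = (-1/30617 + 5920)*(-1/12361) = (181252639/30617)*(-1/12361) = -181252639/378456737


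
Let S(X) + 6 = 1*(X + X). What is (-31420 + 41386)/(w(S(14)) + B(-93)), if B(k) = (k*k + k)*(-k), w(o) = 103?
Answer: 9966/795811 ≈ 0.012523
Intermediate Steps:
S(X) = -6 + 2*X (S(X) = -6 + 1*(X + X) = -6 + 1*(2*X) = -6 + 2*X)
B(k) = -k*(k + k²) (B(k) = (k² + k)*(-k) = (k + k²)*(-k) = -k*(k + k²))
(-31420 + 41386)/(w(S(14)) + B(-93)) = (-31420 + 41386)/(103 + (-93)²*(-1 - 1*(-93))) = 9966/(103 + 8649*(-1 + 93)) = 9966/(103 + 8649*92) = 9966/(103 + 795708) = 9966/795811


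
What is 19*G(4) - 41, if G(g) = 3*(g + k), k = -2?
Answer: 73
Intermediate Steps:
G(g) = -6 + 3*g (G(g) = 3*(g - 2) = 3*(-2 + g) = -6 + 3*g)
19*G(4) - 41 = 19*(-6 + 3*4) - 41 = 19*(-6 + 12) - 41 = 19*6 - 41 = 114 - 41 = 73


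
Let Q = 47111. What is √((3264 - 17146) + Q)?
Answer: √33229 ≈ 182.29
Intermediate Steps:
√((3264 - 17146) + Q) = √((3264 - 17146) + 47111) = √(-13882 + 47111) = √33229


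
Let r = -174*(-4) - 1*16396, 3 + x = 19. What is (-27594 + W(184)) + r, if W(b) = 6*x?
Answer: -43198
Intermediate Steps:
x = 16 (x = -3 + 19 = 16)
r = -15700 (r = 696 - 16396 = -15700)
W(b) = 96 (W(b) = 6*16 = 96)
(-27594 + W(184)) + r = (-27594 + 96) - 15700 = -27498 - 15700 = -43198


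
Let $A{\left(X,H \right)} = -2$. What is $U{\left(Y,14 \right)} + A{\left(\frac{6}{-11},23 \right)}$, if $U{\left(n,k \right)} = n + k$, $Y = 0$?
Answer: $12$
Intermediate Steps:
$U{\left(n,k \right)} = k + n$
$U{\left(Y,14 \right)} + A{\left(\frac{6}{-11},23 \right)} = \left(14 + 0\right) - 2 = 14 - 2 = 12$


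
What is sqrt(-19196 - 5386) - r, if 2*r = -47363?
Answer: 47363/2 + I*sqrt(24582) ≈ 23682.0 + 156.79*I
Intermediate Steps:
r = -47363/2 (r = (1/2)*(-47363) = -47363/2 ≈ -23682.)
sqrt(-19196 - 5386) - r = sqrt(-19196 - 5386) - 1*(-47363/2) = sqrt(-24582) + 47363/2 = I*sqrt(24582) + 47363/2 = 47363/2 + I*sqrt(24582)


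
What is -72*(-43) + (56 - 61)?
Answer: 3091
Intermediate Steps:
-72*(-43) + (56 - 61) = 3096 - 5 = 3091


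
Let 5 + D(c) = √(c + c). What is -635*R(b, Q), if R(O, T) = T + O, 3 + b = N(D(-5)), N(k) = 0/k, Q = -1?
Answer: 2540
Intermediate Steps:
D(c) = -5 + √2*√c (D(c) = -5 + √(c + c) = -5 + √(2*c) = -5 + √2*√c)
N(k) = 0
b = -3 (b = -3 + 0 = -3)
R(O, T) = O + T
-635*R(b, Q) = -635*(-3 - 1) = -635*(-4) = 2540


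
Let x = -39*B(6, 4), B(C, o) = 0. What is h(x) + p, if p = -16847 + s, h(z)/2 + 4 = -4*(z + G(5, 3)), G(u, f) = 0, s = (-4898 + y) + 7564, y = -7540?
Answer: -21729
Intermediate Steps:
s = -4874 (s = (-4898 - 7540) + 7564 = -12438 + 7564 = -4874)
x = 0 (x = -39*0 = 0)
h(z) = -8 - 8*z (h(z) = -8 + 2*(-4*(z + 0)) = -8 + 2*(-4*z) = -8 - 8*z)
p = -21721 (p = -16847 - 4874 = -21721)
h(x) + p = (-8 - 8*0) - 21721 = (-8 + 0) - 21721 = -8 - 21721 = -21729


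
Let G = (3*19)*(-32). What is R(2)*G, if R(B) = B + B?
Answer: -7296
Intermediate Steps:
R(B) = 2*B
G = -1824 (G = 57*(-32) = -1824)
R(2)*G = (2*2)*(-1824) = 4*(-1824) = -7296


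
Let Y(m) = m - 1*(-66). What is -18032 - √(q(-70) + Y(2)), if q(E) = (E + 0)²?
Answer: -18032 - 6*√138 ≈ -18103.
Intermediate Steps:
q(E) = E²
Y(m) = 66 + m (Y(m) = m + 66 = 66 + m)
-18032 - √(q(-70) + Y(2)) = -18032 - √((-70)² + (66 + 2)) = -18032 - √(4900 + 68) = -18032 - √4968 = -18032 - 6*√138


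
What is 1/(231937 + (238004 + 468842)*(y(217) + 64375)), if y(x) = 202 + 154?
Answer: 1/45755080363 ≈ 2.1855e-11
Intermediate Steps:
y(x) = 356
1/(231937 + (238004 + 468842)*(y(217) + 64375)) = 1/(231937 + (238004 + 468842)*(356 + 64375)) = 1/(231937 + 706846*64731) = 1/(231937 + 45754848426) = 1/45755080363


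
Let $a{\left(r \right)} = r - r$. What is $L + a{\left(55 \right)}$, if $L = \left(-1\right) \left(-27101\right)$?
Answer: $27101$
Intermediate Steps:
$a{\left(r \right)} = 0$
$L = 27101$
$L + a{\left(55 \right)} = 27101 + 0 = 27101$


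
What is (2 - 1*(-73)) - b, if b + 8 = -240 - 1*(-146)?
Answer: 177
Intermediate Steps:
b = -102 (b = -8 + (-240 - 1*(-146)) = -8 + (-240 + 146) = -8 - 94 = -102)
(2 - 1*(-73)) - b = (2 - 1*(-73)) - 1*(-102) = (2 + 73) + 102 = 75 + 102 = 177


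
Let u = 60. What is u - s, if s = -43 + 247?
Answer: -144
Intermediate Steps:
s = 204
u - s = 60 - 1*204 = 60 - 204 = -144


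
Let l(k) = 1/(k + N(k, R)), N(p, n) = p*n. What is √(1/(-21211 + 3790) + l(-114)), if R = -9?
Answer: √1821487497/1323996 ≈ 0.032235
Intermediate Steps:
N(p, n) = n*p
l(k) = -1/(8*k) (l(k) = 1/(k - 9*k) = 1/(-8*k) = -1/(8*k))
√(1/(-21211 + 3790) + l(-114)) = √(1/(-21211 + 3790) - ⅛/(-114)) = √(1/(-17421) - ⅛*(-1/114)) = √(-1/17421 + 1/912) = √(5503/5295984) = √1821487497/1323996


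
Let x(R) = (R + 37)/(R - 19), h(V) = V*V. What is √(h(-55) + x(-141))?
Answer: √302565/10 ≈ 55.006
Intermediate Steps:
h(V) = V²
x(R) = (37 + R)/(-19 + R)
√(h(-55) + x(-141)) = √((-55)² + (37 - 141)/(-19 - 141)) = √(3025 - 104/(-160)) = √(3025 - 1/160*(-104)) = √(3025 + 13/20) = √(60513/20) = √302565/10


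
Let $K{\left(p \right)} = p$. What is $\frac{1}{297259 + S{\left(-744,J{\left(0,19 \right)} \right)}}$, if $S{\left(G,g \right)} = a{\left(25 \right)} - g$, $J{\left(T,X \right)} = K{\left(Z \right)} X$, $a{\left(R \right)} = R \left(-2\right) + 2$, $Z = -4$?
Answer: $\frac{1}{297287} \approx 3.3638 \cdot 10^{-6}$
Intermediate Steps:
$a{\left(R \right)} = 2 - 2 R$ ($a{\left(R \right)} = - 2 R + 2 = 2 - 2 R$)
$J{\left(T,X \right)} = - 4 X$
$S{\left(G,g \right)} = -48 - g$ ($S{\left(G,g \right)} = \left(2 - 50\right) - g = -48 - g$)
$\frac{1}{297259 + S{\left(-744,J{\left(0,19 \right)} \right)}} = \frac{1}{297259 - \left(48 - 76\right)} = \frac{1}{297259 - -28} = \frac{1}{297259 + \left(-48 + 76\right)} = \frac{1}{297259 + 28} = \frac{1}{297287}$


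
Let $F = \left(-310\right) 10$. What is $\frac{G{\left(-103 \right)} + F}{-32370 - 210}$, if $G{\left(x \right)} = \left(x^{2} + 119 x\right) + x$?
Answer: $\frac{539}{3620} \approx 0.1489$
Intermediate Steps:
$F = -3100$
$G{\left(x \right)} = x^{2} + 120 x$
$\frac{G{\left(-103 \right)} + F}{-32370 - 210} = \frac{- 103 \left(120 - 103\right) - 3100}{-32370 - 210} = \frac{\left(-103\right) 17 - 3100}{-32580} = \left(-1751 - 3100\right) \left(- \frac{1}{32580}\right) = \left(-4851\right) \left(- \frac{1}{32580}\right) = \frac{539}{3620}$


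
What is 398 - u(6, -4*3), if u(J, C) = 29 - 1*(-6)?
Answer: 363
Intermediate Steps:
u(J, C) = 35 (u(J, C) = 29 + 6 = 35)
398 - u(6, -4*3) = 398 - 1*35 = 398 - 35 = 363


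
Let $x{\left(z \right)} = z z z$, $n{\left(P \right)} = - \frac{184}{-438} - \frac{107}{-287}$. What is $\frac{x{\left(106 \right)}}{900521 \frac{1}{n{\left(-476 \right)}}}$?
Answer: $\frac{59356664392}{56600446413} \approx 1.0487$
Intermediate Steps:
$n{\left(P \right)} = \frac{49837}{62853}$ ($n{\left(P \right)} = \left(-184\right) \left(- \frac{1}{438}\right) - - \frac{107}{287} = \frac{92}{219} + \frac{107}{287} = \frac{49837}{62853}$)
$x{\left(z \right)} = z^{3}$ ($x{\left(z \right)} = z^{2} z = z^{3}$)
$\frac{x{\left(106 \right)}}{900521 \frac{1}{n{\left(-476 \right)}}} = \frac{106^{3}}{900521 \frac{1}{\frac{49837}{62853}}} = \frac{1191016}{900521 \cdot \frac{62853}{49837}} = \frac{1191016}{\frac{56600446413}{49837}} = 1191016 \cdot \frac{49837}{56600446413} = \frac{59356664392}{56600446413}$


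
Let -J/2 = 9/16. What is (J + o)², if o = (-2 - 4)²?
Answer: 77841/64 ≈ 1216.3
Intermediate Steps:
J = -9/8 (J = -18/16 = -2*9/16 = -9/8 ≈ -1.1250)
o = 36 (o = (-6)² = 36)
(J + o)² = (-9/8 + 36)² = (279/8)² = 77841/64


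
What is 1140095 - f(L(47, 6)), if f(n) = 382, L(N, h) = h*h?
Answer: 1139713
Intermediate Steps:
L(N, h) = h**2
1140095 - f(L(47, 6)) = 1140095 - 1*382 = 1140095 - 382 = 1139713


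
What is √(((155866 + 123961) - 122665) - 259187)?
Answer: 5*I*√4081 ≈ 319.41*I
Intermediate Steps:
√(((155866 + 123961) - 122665) - 259187) = √((279827 - 122665) - 259187) = √(157162 - 259187) = √(-102025) = 5*I*√4081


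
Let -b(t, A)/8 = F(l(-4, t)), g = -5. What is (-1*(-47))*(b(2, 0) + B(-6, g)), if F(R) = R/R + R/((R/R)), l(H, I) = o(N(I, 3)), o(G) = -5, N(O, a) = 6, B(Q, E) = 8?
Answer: 1880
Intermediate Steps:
l(H, I) = -5
F(R) = 1 + R (F(R) = 1 + R/1 = 1 + R*1 = 1 + R)
b(t, A) = 32 (b(t, A) = -8*(1 - 5) = -8*(-4) = 32)
(-1*(-47))*(b(2, 0) + B(-6, g)) = (-1*(-47))*(32 + 8) = 47*40 = 1880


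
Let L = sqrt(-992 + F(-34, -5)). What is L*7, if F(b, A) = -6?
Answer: 7*I*sqrt(998) ≈ 221.14*I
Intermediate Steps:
L = I*sqrt(998) (L = sqrt(-992 - 6) = sqrt(-998) = I*sqrt(998) ≈ 31.591*I)
L*7 = (I*sqrt(998))*7 = 7*I*sqrt(998)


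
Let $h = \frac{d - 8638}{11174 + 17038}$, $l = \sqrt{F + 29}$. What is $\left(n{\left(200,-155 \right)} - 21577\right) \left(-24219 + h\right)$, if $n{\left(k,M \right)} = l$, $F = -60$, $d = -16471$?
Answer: $\frac{14743381493849}{28212} - \frac{683291537 i \sqrt{31}}{28212} \approx 5.2259 \cdot 10^{8} - 1.3485 \cdot 10^{5} i$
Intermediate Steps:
$l = i \sqrt{31}$ ($l = \sqrt{-60 + 29} = \sqrt{-31} = i \sqrt{31} \approx 5.5678 i$)
$h = - \frac{25109}{28212}$ ($h = \frac{-16471 - 8638}{11174 + 17038} = - \frac{25109}{28212} \approx -0.89001$)
$n{\left(k,M \right)} = i \sqrt{31}$
$\left(n{\left(200,-155 \right)} - 21577\right) \left(-24219 + h\right) = \left(i \sqrt{31} - 21577\right) \left(-24219 - \frac{25109}{28212}\right) = \left(-21577 + i \sqrt{31}\right) \left(- \frac{683291537}{28212}\right) = \frac{14743381493849}{28212} - \frac{683291537 i \sqrt{31}}{28212}$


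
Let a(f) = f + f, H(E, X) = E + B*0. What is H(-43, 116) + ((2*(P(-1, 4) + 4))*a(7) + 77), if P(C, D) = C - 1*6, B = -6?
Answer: -50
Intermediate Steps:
P(C, D) = -6 + C (P(C, D) = C - 6 = -6 + C)
H(E, X) = E (H(E, X) = E - 6*0 = E + 0 = E)
a(f) = 2*f
H(-43, 116) + ((2*(P(-1, 4) + 4))*a(7) + 77) = -43 + ((2*((-6 - 1) + 4))*(2*7) + 77) = -43 + ((2*(-7 + 4))*14 + 77) = -43 + ((2*(-3))*14 + 77) = -43 + (-6*14 + 77) = -43 + (-84 + 77) = -43 - 7 = -50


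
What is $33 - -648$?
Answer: $681$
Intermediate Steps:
$33 - -648 = 33 + 648 = 681$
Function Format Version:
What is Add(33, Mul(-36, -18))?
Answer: 681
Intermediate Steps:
Add(33, Mul(-36, -18)) = Add(33, 648) = 681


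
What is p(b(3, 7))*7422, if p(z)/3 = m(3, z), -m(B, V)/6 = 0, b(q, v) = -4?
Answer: 0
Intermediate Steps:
m(B, V) = 0 (m(B, V) = -6*0 = 0)
p(z) = 0 (p(z) = 3*0 = 0)
p(b(3, 7))*7422 = 0*7422 = 0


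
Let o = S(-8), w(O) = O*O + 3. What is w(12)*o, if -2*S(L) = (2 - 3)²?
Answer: -147/2 ≈ -73.500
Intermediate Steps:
S(L) = -½ (S(L) = -(2 - 3)²/2 = -½*(-1)² = -½*1 = -½)
w(O) = 3 + O² (w(O) = O² + 3 = 3 + O²)
o = -½ ≈ -0.50000
w(12)*o = (3 + 12²)*(-½) = (3 + 144)*(-½) = 147*(-½) = -147/2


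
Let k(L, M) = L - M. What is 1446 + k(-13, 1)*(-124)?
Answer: 3182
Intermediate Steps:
1446 + k(-13, 1)*(-124) = 1446 + (-13 - 1*1)*(-124) = 1446 + (-13 - 1)*(-124) = 1446 - 14*(-124) = 1446 + 1736 = 3182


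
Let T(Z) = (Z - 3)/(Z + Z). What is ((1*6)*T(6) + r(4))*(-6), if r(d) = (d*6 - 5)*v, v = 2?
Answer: -237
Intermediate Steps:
T(Z) = (-3 + Z)/(2*Z) (T(Z) = (-3 + Z)/((2*Z)) = (-3 + Z)*(1/(2*Z)) = (-3 + Z)/(2*Z))
r(d) = -10 + 12*d (r(d) = (d*6 - 5)*2 = (6*d - 5)*2 = (-5 + 6*d)*2 = -10 + 12*d)
((1*6)*T(6) + r(4))*(-6) = ((1*6)*((½)*(-3 + 6)/6) + (-10 + 12*4))*(-6) = (6*((½)*(⅙)*3) + (-10 + 48))*(-6) = (6*(¼) + 38)*(-6) = (3/2 + 38)*(-6) = (79/2)*(-6) = -237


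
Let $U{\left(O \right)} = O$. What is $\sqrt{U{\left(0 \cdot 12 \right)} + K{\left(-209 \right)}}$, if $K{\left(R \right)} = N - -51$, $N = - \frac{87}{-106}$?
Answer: $\frac{\sqrt{582258}}{106} \approx 7.1987$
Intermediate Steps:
$N = \frac{87}{106}$ ($N = \left(-87\right) \left(- \frac{1}{106}\right) = \frac{87}{106} \approx 0.82076$)
$K{\left(R \right)} = \frac{5493}{106}$ ($K{\left(R \right)} = \frac{87}{106} - -51 = \frac{87}{106} + 51 = \frac{5493}{106}$)
$\sqrt{U{\left(0 \cdot 12 \right)} + K{\left(-209 \right)}} = \sqrt{0 \cdot 12 + \frac{5493}{106}} = \sqrt{0 + \frac{5493}{106}} = \sqrt{\frac{5493}{106}} = \frac{\sqrt{582258}}{106}$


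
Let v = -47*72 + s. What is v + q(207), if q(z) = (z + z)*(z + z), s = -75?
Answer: 167937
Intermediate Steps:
q(z) = 4*z² (q(z) = (2*z)*(2*z) = 4*z²)
v = -3459 (v = -47*72 - 75 = -3384 - 75 = -3459)
v + q(207) = -3459 + 4*207² = -3459 + 4*42849 = -3459 + 171396 = 167937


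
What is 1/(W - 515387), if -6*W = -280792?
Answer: -3/1405765 ≈ -2.1341e-6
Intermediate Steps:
W = 140396/3 (W = -⅙*(-280792) = 140396/3 ≈ 46799.)
1/(W - 515387) = 1/(140396/3 - 515387) = 1/(-1405765/3) = -3/1405765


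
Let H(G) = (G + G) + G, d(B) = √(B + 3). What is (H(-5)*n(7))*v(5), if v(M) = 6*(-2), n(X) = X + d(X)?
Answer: 1260 + 180*√10 ≈ 1829.2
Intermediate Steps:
d(B) = √(3 + B)
n(X) = X + √(3 + X)
H(G) = 3*G (H(G) = 2*G + G = 3*G)
v(M) = -12
(H(-5)*n(7))*v(5) = ((3*(-5))*(7 + √(3 + 7)))*(-12) = -15*(7 + √10)*(-12) = (-105 - 15*√10)*(-12) = 1260 + 180*√10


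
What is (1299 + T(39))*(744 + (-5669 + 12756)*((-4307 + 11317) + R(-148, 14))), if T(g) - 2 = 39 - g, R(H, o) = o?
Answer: 64763561432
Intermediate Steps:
T(g) = 41 - g (T(g) = 2 + (39 - g) = 41 - g)
(1299 + T(39))*(744 + (-5669 + 12756)*((-4307 + 11317) + R(-148, 14))) = (1299 + (41 - 1*39))*(744 + (-5669 + 12756)*((-4307 + 11317) + 14)) = (1299 + (41 - 39))*(744 + 7087*(7010 + 14)) = (1299 + 2)*(744 + 7087*7024) = 1301*(744 + 49779088) = 1301*49779832 = 64763561432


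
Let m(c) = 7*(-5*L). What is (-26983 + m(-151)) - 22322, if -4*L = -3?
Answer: -197325/4 ≈ -49331.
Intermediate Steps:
L = ¾ (L = -¼*(-3) = ¾ ≈ 0.75000)
m(c) = -105/4 (m(c) = 7*(-5*¾) = 7*(-15/4) = -105/4)
(-26983 + m(-151)) - 22322 = (-26983 - 105/4) - 22322 = -108037/4 - 22322 = -197325/4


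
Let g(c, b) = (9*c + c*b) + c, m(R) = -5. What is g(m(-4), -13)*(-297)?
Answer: -4455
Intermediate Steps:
g(c, b) = 10*c + b*c (g(c, b) = (9*c + b*c) + c = 10*c + b*c)
g(m(-4), -13)*(-297) = -5*(10 - 13)*(-297) = -5*(-3)*(-297) = 15*(-297) = -4455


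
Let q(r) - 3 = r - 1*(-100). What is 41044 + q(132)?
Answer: 41279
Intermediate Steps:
q(r) = 103 + r (q(r) = 3 + (r - 1*(-100)) = 3 + (r + 100) = 3 + (100 + r) = 103 + r)
41044 + q(132) = 41044 + (103 + 132) = 41044 + 235 = 41279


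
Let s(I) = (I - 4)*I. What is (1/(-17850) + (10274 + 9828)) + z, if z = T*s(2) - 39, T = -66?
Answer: 362836949/17850 ≈ 20327.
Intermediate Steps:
s(I) = I*(-4 + I) (s(I) = (-4 + I)*I = I*(-4 + I))
z = 225 (z = -132*(-4 + 2) - 39 = -132*(-2) - 39 = -66*(-4) - 39 = 264 - 39 = 225)
(1/(-17850) + (10274 + 9828)) + z = (1/(-17850) + (10274 + 9828)) + 225 = (-1/17850 + 20102) + 225 = 358820699/17850 + 225 = 362836949/17850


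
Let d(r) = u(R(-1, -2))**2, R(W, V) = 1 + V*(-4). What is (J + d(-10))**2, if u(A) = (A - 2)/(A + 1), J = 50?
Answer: 25492401/10000 ≈ 2549.2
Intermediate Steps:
R(W, V) = 1 - 4*V
u(A) = (-2 + A)/(1 + A)
d(r) = 49/100 (d(r) = ((-2 + (1 - 4*(-2)))/(1 + (1 - 4*(-2))))**2 = ((-2 + (1 + 8))/(1 + (1 + 8)))**2 = ((-2 + 9)/(1 + 9))**2 = (7/10)**2 = 49/100)
(J + d(-10))**2 = (50 + 49/100)**2 = (5049/100)**2 = 25492401/10000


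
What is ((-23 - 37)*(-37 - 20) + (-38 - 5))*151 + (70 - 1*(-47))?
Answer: 510044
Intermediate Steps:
((-23 - 37)*(-37 - 20) + (-38 - 5))*151 + (70 - 1*(-47)) = (-60*(-57) - 43)*151 + (70 + 47) = (3420 - 43)*151 + 117 = 3377*151 + 117 = 509927 + 117 = 510044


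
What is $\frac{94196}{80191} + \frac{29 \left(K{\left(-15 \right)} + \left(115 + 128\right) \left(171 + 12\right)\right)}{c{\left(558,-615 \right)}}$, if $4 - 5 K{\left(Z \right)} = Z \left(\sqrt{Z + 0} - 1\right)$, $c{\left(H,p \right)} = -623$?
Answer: $- \frac{73821852498}{35684995} - \frac{87 i \sqrt{15}}{623} \approx -2068.7 - 0.54085 i$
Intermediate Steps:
$K{\left(Z \right)} = \frac{4}{5} - \frac{Z \left(-1 + \sqrt{Z}\right)}{5}$ ($K{\left(Z \right)} = \frac{4}{5} - \frac{Z \left(\sqrt{Z + 0} - 1\right)}{5} = \frac{4}{5} - \frac{Z \left(\sqrt{Z} - 1\right)}{5} = \frac{4}{5} - \frac{Z \left(-1 + \sqrt{Z}\right)}{5}$)
$\frac{94196}{80191} + \frac{29 \left(K{\left(-15 \right)} + \left(115 + 128\right) \left(171 + 12\right)\right)}{c{\left(558,-615 \right)}} = \frac{94196}{80191} + \frac{29 \left(\left(\frac{4}{5} - \frac{\left(-15\right)^{\frac{3}{2}}}{5} + \frac{1}{5} \left(-15\right)\right) + \left(115 + 128\right) \left(171 + 12\right)\right)}{-623} = 94196 \cdot \frac{1}{80191} + 29 \left(\left(\frac{4}{5} - \frac{\left(-15\right) i \sqrt{15}}{5} - 3\right) + 243 \cdot 183\right) \left(- \frac{1}{623}\right) = \frac{94196}{80191} + 29 \left(\left(\frac{4}{5} + 3 i \sqrt{15} - 3\right) + 44469\right) \left(- \frac{1}{623}\right) = \frac{94196}{80191} + 29 \left(\left(- \frac{11}{5} + 3 i \sqrt{15}\right) + 44469\right) \left(- \frac{1}{623}\right) = \frac{94196}{80191} + 29 \left(\frac{222334}{5} + 3 i \sqrt{15}\right) \left(- \frac{1}{623}\right) = \frac{94196}{80191} + \left(\frac{6447686}{5} + 87 i \sqrt{15}\right) \left(- \frac{1}{623}\right) = \frac{94196}{80191} - \left(\frac{921098}{445} + \frac{87 i \sqrt{15}}{623}\right) = - \frac{73821852498}{35684995} - \frac{87 i \sqrt{15}}{623}$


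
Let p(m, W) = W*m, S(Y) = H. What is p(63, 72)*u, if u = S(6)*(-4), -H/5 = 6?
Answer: 544320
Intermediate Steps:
H = -30 (H = -5*6 = -30)
S(Y) = -30
u = 120 (u = -30*(-4) = 120)
p(63, 72)*u = (72*63)*120 = 4536*120 = 544320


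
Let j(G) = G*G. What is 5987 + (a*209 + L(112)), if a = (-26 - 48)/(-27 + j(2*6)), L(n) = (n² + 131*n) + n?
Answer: 3882389/117 ≈ 33183.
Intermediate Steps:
L(n) = n² + 132*n
j(G) = G²
a = -74/117 (a = (-26 - 48)/(-27 + (2*6)²) = -74/(-27 + 12²) = -74/(-27 + 144) = -74/117 ≈ -0.63248)
5987 + (a*209 + L(112)) = 5987 + (-74/117*209 + 112*(132 + 112)) = 5987 + (-15466/117 + 112*244) = 5987 + (-15466/117 + 27328) = 5987 + 3181910/117 = 3882389/117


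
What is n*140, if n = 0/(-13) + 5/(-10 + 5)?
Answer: -140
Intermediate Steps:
n = -1 (n = 0*(-1/13) + 5/(-5) = 0 + 5*(-⅕) = 0 - 1 = -1)
n*140 = -1*140 = -140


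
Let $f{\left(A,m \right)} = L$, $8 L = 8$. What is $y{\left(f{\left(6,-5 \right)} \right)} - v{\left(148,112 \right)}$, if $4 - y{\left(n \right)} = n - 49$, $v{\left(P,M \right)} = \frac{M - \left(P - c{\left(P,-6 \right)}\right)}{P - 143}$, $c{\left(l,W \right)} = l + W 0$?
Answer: $\frac{148}{5} \approx 29.6$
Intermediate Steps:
$c{\left(l,W \right)} = l$ ($c{\left(l,W \right)} = l + 0 = l$)
$L = 1$ ($L = \frac{1}{8} \cdot 8 = 1$)
$v{\left(P,M \right)} = \frac{M}{-143 + P}$ ($v{\left(P,M \right)} = \frac{M + \left(P - P\right)}{P - 143} = \frac{M + 0}{-143 + P} = \frac{M}{-143 + P}$)
$f{\left(A,m \right)} = 1$
$y{\left(n \right)} = 53 - n$ ($y{\left(n \right)} = 4 - \left(n - 49\right) = 4 - \left(-49 + n\right) = 53 - n$)
$y{\left(f{\left(6,-5 \right)} \right)} - v{\left(148,112 \right)} = \left(53 - 1\right) - \frac{112}{-143 + 148} = \left(53 - 1\right) - \frac{112}{5} = 52 - 112 \cdot \frac{1}{5} = 52 - \frac{112}{5} = \frac{148}{5}$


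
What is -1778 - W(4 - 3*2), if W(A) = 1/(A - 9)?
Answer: -19557/11 ≈ -1777.9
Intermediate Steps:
W(A) = 1/(-9 + A)
-1778 - W(4 - 3*2) = -1778 - 1/(-9 + (4 - 3*2)) = -1778 - 1/(-9 + (4 - 6)) = -1778 - 1/(-9 - 2) = -1778 - 1/(-11) = -1778 - 1*(-1/11) = -1778 + 1/11 = -19557/11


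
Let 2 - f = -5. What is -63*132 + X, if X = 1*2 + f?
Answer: -8307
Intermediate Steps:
f = 7 (f = 2 - 1*(-5) = 2 + 5 = 7)
X = 9 (X = 1*2 + 7 = 2 + 7 = 9)
-63*132 + X = -63*132 + 9 = -8316 + 9 = -8307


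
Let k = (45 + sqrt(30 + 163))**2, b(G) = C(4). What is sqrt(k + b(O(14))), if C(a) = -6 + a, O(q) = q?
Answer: sqrt(2216 + 90*sqrt(193)) ≈ 58.875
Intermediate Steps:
b(G) = -2 (b(G) = -6 + 4 = -2)
k = (45 + sqrt(193))**2 ≈ 3468.3
sqrt(k + b(O(14))) = sqrt((45 + sqrt(193))**2 - 2) = sqrt(-2 + (45 + sqrt(193))**2)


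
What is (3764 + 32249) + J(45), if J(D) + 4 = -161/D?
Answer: 1620244/45 ≈ 36005.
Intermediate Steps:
J(D) = -4 - 161/D
(3764 + 32249) + J(45) = (3764 + 32249) + (-4 - 161/45) = 36013 + (-4 - 161*1/45) = 36013 + (-4 - 161/45) = 36013 - 341/45 = 1620244/45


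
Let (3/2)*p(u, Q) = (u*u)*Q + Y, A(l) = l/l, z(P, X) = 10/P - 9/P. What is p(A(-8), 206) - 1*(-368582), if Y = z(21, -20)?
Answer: 23229320/63 ≈ 3.6872e+5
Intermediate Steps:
z(P, X) = 1/P
Y = 1/21 ≈ 0.047619
A(l) = 1
p(u, Q) = 2/63 + 2*Q*u²/3 (p(u, Q) = 2*((u*u)*Q + 1/21)/3 = 2*(u²*Q + 1/21)/3 = 2*(Q*u² + 1/21)/3 = 2*(1/21 + Q*u²)/3 = 2/63 + 2*Q*u²/3)
p(A(-8), 206) - 1*(-368582) = (2/63 + (⅔)*206*1²) - 1*(-368582) = (2/63 + (⅔)*206*1) + 368582 = (2/63 + 412/3) + 368582 = 8654/63 + 368582 = 23229320/63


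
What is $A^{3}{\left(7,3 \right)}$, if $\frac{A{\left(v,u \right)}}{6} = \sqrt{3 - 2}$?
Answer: $216$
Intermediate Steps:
$A{\left(v,u \right)} = 6$ ($A{\left(v,u \right)} = 6 \sqrt{3 - 2} = 6 \sqrt{1} = 6 \cdot 1 = 6$)
$A^{3}{\left(7,3 \right)} = 6^{3} = 216$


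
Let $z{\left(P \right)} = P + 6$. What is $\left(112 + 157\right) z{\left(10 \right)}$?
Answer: $4304$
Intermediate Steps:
$z{\left(P \right)} = 6 + P$
$\left(112 + 157\right) z{\left(10 \right)} = \left(112 + 157\right) \left(6 + 10\right) = 269 \cdot 16 = 4304$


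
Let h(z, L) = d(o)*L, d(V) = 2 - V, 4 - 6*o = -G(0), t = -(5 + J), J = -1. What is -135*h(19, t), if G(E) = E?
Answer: 720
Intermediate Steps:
t = -4 (t = -(5 - 1) = -1*4 = -4)
o = 2/3 (o = 2/3 - (-1)*0/6 = 2/3 - 1/6*0 = 2/3 + 0 = 2/3 ≈ 0.66667)
h(z, L) = 4*L/3 (h(z, L) = (2 - 1*2/3)*L = (2 - 2/3)*L = 4*L/3)
-135*h(19, t) = -180*(-4) = -135*(-16/3) = 720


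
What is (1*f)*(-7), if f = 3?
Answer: -21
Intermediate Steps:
(1*f)*(-7) = (1*3)*(-7) = 3*(-7) = -21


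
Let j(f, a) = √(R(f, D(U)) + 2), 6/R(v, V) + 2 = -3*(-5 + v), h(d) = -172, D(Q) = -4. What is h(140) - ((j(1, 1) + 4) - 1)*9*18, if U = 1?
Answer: -658 - 162*√65/5 ≈ -919.22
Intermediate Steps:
R(v, V) = 6/(13 - 3*v) (R(v, V) = 6/(-2 - 3*(-5 + v)) = 6/(-2 + (15 - 3*v)) = 6/(13 - 3*v))
j(f, a) = √(2 - 6/(-13 + 3*f)) (j(f, a) = √(-6/(-13 + 3*f) + 2) = √(2 - 6/(-13 + 3*f)))
h(140) - ((j(1, 1) + 4) - 1)*9*18 = -172 - ((√2*√((-16 + 3*1)/(-13 + 3*1)) + 4) - 1)*9*18 = -172 - ((√2*√((-16 + 3)/(-13 + 3)) + 4) - 1)*9*18 = -172 - ((√2*√(-13/(-10)) + 4) - 1)*9*18 = -172 - ((√2*√(-⅒*(-13)) + 4) - 1)*9*18 = -172 - ((√2*√(13/10) + 4) - 1)*9*18 = -172 - ((√2*(√130/10) + 4) - 1)*9*18 = -172 - ((√65/5 + 4) - 1)*9*18 = -172 - ((4 + √65/5) - 1)*9*18 = -172 - (3 + √65/5)*9*18 = -172 - (27 + 9*√65/5)*18 = -172 - (486 + 162*√65/5) = -172 + (-486 - 162*√65/5) = -658 - 162*√65/5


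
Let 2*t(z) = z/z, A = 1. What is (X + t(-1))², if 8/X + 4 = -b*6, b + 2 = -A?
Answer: 225/196 ≈ 1.1480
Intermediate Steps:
b = -3 (b = -2 - 1*1 = -2 - 1 = -3)
t(z) = ½ (t(z) = (z/z)/2 = (½)*1 = ½)
X = 4/7 (X = 8/(-4 - 1*(-3)*6) = 8/(-4 + 3*6) = 8/(-4 + 18) = 8/14 = 8*(1/14) = 4/7 ≈ 0.57143)
(X + t(-1))² = (4/7 + ½)² = (15/14)² = 225/196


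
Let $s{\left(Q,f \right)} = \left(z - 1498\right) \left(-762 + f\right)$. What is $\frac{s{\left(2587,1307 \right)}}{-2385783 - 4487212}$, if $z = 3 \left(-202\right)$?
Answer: $\frac{2104}{12611} \approx 0.16684$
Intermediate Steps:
$z = -606$
$s{\left(Q,f \right)} = 1603248 - 2104 f$ ($s{\left(Q,f \right)} = \left(-606 - 1498\right) \left(-762 + f\right) = - 2104 \left(-762 + f\right) = 1603248 - 2104 f$)
$\frac{s{\left(2587,1307 \right)}}{-2385783 - 4487212} = \frac{1603248 - 2749928}{-2385783 - 4487212} = \frac{1603248 - 2749928}{-6872995} = \left(-1146680\right) \left(- \frac{1}{6872995}\right) = \frac{2104}{12611}$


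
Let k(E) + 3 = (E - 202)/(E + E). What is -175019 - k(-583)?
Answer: -204069441/1166 ≈ -1.7502e+5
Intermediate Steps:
k(E) = -3 + (-202 + E)/(2*E) (k(E) = -3 + (E - 202)/(E + E) = -3 + (-202 + E)/((2*E)) = -3 + (-202 + E)*(1/(2*E)) = -3 + (-202 + E)/(2*E))
-175019 - k(-583) = -175019 - (-5/2 - 101/(-583)) = -175019 - (-5/2 - 101*(-1/583)) = -175019 - (-5/2 + 101/583) = -175019 - 1*(-2713/1166) = -175019 + 2713/1166 = -204069441/1166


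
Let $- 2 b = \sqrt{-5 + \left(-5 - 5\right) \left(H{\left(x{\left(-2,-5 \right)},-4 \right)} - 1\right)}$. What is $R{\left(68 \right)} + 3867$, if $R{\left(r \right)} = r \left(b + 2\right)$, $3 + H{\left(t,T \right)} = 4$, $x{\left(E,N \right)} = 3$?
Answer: $4003 - 34 i \sqrt{5} \approx 4003.0 - 76.026 i$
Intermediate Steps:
$H{\left(t,T \right)} = 1$ ($H{\left(t,T \right)} = -3 + 4 = 1$)
$b = - \frac{i \sqrt{5}}{2}$ ($b = - \frac{\sqrt{-5 + \left(-5 - 5\right) \left(1 - 1\right)}}{2} = - \frac{\sqrt{-5 - 0}}{2} = - \frac{\sqrt{-5 + 0}}{2} = - \frac{\sqrt{-5}}{2} = - \frac{i \sqrt{5}}{2} \approx - 1.118 i$)
$R{\left(r \right)} = r \left(2 - \frac{i \sqrt{5}}{2}\right)$ ($R{\left(r \right)} = r \left(- \frac{i \sqrt{5}}{2} + 2\right) = r \left(2 - \frac{i \sqrt{5}}{2}\right)$)
$R{\left(68 \right)} + 3867 = \frac{1}{2} \cdot 68 \left(4 - i \sqrt{5}\right) + 3867 = \left(136 - 34 i \sqrt{5}\right) + 3867 = 4003 - 34 i \sqrt{5}$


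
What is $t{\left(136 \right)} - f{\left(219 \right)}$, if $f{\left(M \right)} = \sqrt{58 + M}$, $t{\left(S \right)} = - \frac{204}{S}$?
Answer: $- \frac{3}{2} - \sqrt{277} \approx -18.143$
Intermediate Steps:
$t{\left(136 \right)} - f{\left(219 \right)} = - \frac{204}{136} - \sqrt{58 + 219} = \left(-204\right) \frac{1}{136} - \sqrt{277} = - \frac{3}{2} - \sqrt{277}$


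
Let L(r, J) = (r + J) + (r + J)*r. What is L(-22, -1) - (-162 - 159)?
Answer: 804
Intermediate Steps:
L(r, J) = J + r + r*(J + r) (L(r, J) = (J + r) + (J + r)*r = (J + r) + r*(J + r) = J + r + r*(J + r))
L(-22, -1) - (-162 - 159) = (-1 - 22 + (-22)² - 1*(-22)) - (-162 - 159) = (-1 - 22 + 484 + 22) - 1*(-321) = 483 + 321 = 804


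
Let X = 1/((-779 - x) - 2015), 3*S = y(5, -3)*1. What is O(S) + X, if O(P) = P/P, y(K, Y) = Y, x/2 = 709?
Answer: 4211/4212 ≈ 0.99976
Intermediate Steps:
x = 1418 (x = 2*709 = 1418)
S = -1 (S = (-3*1)/3 = (⅓)*(-3) = -1)
O(P) = 1
X = -1/4212 (X = 1/((-779 - 1*1418) - 2015) = 1/((-779 - 1418) - 2015) = 1/(-2197 - 2015) = 1/(-4212) = -1/4212 ≈ -0.00023742)
O(S) + X = 1 - 1/4212 = 4211/4212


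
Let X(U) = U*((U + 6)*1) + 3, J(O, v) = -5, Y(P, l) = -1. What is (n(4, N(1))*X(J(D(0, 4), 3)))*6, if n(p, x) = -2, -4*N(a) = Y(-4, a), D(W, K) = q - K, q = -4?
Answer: 24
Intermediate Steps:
D(W, K) = -4 - K
N(a) = ¼ (N(a) = -¼*(-1) = ¼)
X(U) = 3 + U*(6 + U) (X(U) = U*((6 + U)*1) + 3 = U*(6 + U) + 3 = 3 + U*(6 + U))
(n(4, N(1))*X(J(D(0, 4), 3)))*6 = -2*(3 + (-5)² + 6*(-5))*6 = -2*(3 + 25 - 30)*6 = -2*(-2)*6 = 4*6 = 24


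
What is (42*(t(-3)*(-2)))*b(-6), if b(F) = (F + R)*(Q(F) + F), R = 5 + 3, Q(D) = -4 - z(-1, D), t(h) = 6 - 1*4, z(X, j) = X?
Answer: 3024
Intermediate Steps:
t(h) = 2 (t(h) = 6 - 4 = 2)
Q(D) = -3 (Q(D) = -4 - 1*(-1) = -4 + 1 = -3)
R = 8
b(F) = (-3 + F)*(8 + F) (b(F) = (F + 8)*(-3 + F) = (8 + F)*(-3 + F) = (-3 + F)*(8 + F))
(42*(t(-3)*(-2)))*b(-6) = (42*(2*(-2)))*(-24 + (-6)² + 5*(-6)) = (42*(-4))*(-24 + 36 - 30) = -168*(-18) = 3024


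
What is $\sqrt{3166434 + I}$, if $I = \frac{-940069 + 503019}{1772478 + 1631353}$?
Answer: $\frac{2 \sqrt{9171627540891153731}}{3403831} \approx 1779.4$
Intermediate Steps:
$I = - \frac{437050}{3403831} \approx -0.1284$
$\sqrt{3166434 + I} = \sqrt{3166434 - \frac{437050}{3403831}} = \sqrt{\frac{10778005771604}{3403831}} = \frac{2 \sqrt{9171627540891153731}}{3403831}$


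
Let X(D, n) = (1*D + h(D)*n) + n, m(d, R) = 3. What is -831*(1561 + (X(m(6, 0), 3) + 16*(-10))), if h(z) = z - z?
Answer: -1169217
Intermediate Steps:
h(z) = 0
X(D, n) = D + n (X(D, n) = (1*D + 0*n) + n = (D + 0) + n = D + n)
-831*(1561 + (X(m(6, 0), 3) + 16*(-10))) = -831*(1561 + ((3 + 3) + 16*(-10))) = -831*(1561 + (6 - 160)) = -831*(1561 - 154) = -831*1407 = -1169217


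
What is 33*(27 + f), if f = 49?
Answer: 2508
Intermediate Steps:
33*(27 + f) = 33*(27 + 49) = 33*76 = 2508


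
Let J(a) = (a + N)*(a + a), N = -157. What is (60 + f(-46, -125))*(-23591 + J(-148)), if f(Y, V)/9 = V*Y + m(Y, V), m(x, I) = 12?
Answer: 3462359502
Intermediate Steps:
f(Y, V) = 108 + 9*V*Y (f(Y, V) = 9*(V*Y + 12) = 9*(12 + V*Y) = 108 + 9*V*Y)
J(a) = 2*a*(-157 + a) (J(a) = (a - 157)*(a + a) = (-157 + a)*(2*a) = 2*a*(-157 + a))
(60 + f(-46, -125))*(-23591 + J(-148)) = (60 + (108 + 9*(-125)*(-46)))*(-23591 + 2*(-148)*(-157 - 148)) = (60 + (108 + 51750))*(-23591 + 2*(-148)*(-305)) = (60 + 51858)*(-23591 + 90280) = 51918*66689 = 3462359502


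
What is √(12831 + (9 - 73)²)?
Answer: √16927 ≈ 130.10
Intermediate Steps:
√(12831 + (9 - 73)²) = √(12831 + (-64)²) = √(12831 + 4096) = √16927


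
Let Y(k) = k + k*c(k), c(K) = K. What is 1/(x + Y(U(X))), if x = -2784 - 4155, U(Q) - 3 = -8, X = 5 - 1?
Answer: -1/6919 ≈ -0.00014453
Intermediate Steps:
X = 4
U(Q) = -5 (U(Q) = 3 - 8 = -5)
x = -6939
Y(k) = k + k² (Y(k) = k + k*k = k + k²)
1/(x + Y(U(X))) = 1/(-6939 - 5*(1 - 5)) = 1/(-6939 - 5*(-4)) = 1/(-6939 + 20) = 1/(-6919) = -1/6919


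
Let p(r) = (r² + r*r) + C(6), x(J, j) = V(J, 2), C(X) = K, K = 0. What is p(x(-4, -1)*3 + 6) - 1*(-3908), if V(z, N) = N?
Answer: 4196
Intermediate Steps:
C(X) = 0
x(J, j) = 2
p(r) = 2*r² (p(r) = (r² + r*r) + 0 = (r² + r²) + 0 = 2*r² + 0 = 2*r²)
p(x(-4, -1)*3 + 6) - 1*(-3908) = 2*(2*3 + 6)² - 1*(-3908) = 2*(6 + 6)² + 3908 = 2*12² + 3908 = 2*144 + 3908 = 288 + 3908 = 4196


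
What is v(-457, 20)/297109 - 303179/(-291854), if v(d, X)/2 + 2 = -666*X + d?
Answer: 82034296979/86712450086 ≈ 0.94605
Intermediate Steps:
v(d, X) = -4 - 1332*X + 2*d (v(d, X) = -4 + 2*(-666*X + d) = -4 + 2*(d - 666*X) = -4 + (-1332*X + 2*d) = -4 - 1332*X + 2*d)
v(-457, 20)/297109 - 303179/(-291854) = (-4 - 1332*20 + 2*(-457))/297109 - 303179/(-291854) = (-4 - 26640 - 914)*(1/297109) - 303179*(-1/291854) = -27558*1/297109 + 303179/291854 = -27558/297109 + 303179/291854 = 82034296979/86712450086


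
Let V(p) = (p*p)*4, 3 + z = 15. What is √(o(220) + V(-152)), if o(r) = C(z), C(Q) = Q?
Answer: 2*√23107 ≈ 304.02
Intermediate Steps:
z = 12 (z = -3 + 15 = 12)
V(p) = 4*p² (V(p) = p²*4 = 4*p²)
o(r) = 12
√(o(220) + V(-152)) = √(12 + 4*(-152)²) = √(12 + 4*23104) = √(12 + 92416) = √92428 = 2*√23107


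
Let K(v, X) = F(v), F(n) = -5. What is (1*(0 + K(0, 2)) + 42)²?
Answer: 1369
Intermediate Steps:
K(v, X) = -5
(1*(0 + K(0, 2)) + 42)² = (1*(0 - 5) + 42)² = (1*(-5) + 42)² = (-5 + 42)² = 37² = 1369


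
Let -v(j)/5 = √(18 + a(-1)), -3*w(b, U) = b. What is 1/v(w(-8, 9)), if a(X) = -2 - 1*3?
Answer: -√13/65 ≈ -0.055470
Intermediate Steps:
a(X) = -5 (a(X) = -2 - 3 = -5)
w(b, U) = -b/3
v(j) = -5*√13 (v(j) = -5*√(18 - 5) = -5*√13)
1/v(w(-8, 9)) = 1/(-5*√13) = -√13/65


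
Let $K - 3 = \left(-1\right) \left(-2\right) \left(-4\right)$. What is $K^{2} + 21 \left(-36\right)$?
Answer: $-731$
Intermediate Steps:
$K = -5$ ($K = 3 + \left(-1\right) \left(-2\right) \left(-4\right) = 3 + 2 \left(-4\right) = 3 - 8 = -5$)
$K^{2} + 21 \left(-36\right) = \left(-5\right)^{2} + 21 \left(-36\right) = 25 - 756 = -731$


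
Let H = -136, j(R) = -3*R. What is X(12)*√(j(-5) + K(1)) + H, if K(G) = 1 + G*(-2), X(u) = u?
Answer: -136 + 12*√14 ≈ -91.100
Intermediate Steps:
K(G) = 1 - 2*G
X(12)*√(j(-5) + K(1)) + H = 12*√(-3*(-5) + (1 - 2*1)) - 136 = 12*√(15 + (1 - 2)) - 136 = 12*√(15 - 1) - 136 = 12*√14 - 136 = -136 + 12*√14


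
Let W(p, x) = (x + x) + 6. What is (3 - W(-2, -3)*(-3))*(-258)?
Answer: -774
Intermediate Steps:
W(p, x) = 6 + 2*x (W(p, x) = 2*x + 6 = 6 + 2*x)
(3 - W(-2, -3)*(-3))*(-258) = (3 - (6 + 2*(-3))*(-3))*(-258) = (3 - (6 - 6)*(-3))*(-258) = (3 - 0*(-3))*(-258) = (3 - 1*0)*(-258) = (3 + 0)*(-258) = 3*(-258) = -774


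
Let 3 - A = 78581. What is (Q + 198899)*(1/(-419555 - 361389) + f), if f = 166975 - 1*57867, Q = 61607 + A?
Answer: 1937697798243691/97618 ≈ 1.9850e+10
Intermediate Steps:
A = -78578 (A = 3 - 1*78581 = 3 - 78581 = -78578)
Q = -16971 (Q = 61607 - 78578 = -16971)
f = 109108 (f = 166975 - 57867 = 109108)
(Q + 198899)*(1/(-419555 - 361389) + f) = (-16971 + 198899)*(1/(-419555 - 361389) + 109108) = 181928*(1/(-780944) + 109108) = 181928*(-1/780944 + 109108) = 181928*(85207237951/780944) = 1937697798243691/97618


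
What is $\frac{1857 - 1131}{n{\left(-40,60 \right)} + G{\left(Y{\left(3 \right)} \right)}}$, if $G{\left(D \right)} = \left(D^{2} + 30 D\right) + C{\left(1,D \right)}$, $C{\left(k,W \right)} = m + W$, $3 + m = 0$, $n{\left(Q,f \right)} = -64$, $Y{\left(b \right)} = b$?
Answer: $\frac{726}{35} \approx 20.743$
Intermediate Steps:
$m = -3$ ($m = -3 + 0 = -3$)
$C{\left(k,W \right)} = -3 + W$
$G{\left(D \right)} = -3 + D^{2} + 31 D$ ($G{\left(D \right)} = \left(D^{2} + 30 D\right) + \left(-3 + D\right) = -3 + D^{2} + 31 D$)
$\frac{1857 - 1131}{n{\left(-40,60 \right)} + G{\left(Y{\left(3 \right)} \right)}} = \frac{1857 - 1131}{-64 + \left(-3 + 3^{2} + 31 \cdot 3\right)} = \frac{726}{-64 + \left(-3 + 9 + 93\right)} = \frac{726}{-64 + 99} = \frac{726}{35}$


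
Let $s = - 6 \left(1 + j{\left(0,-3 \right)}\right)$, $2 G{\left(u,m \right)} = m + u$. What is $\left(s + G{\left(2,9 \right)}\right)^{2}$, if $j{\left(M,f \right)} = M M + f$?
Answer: $\frac{1225}{4} \approx 306.25$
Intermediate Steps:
$G{\left(u,m \right)} = \frac{m}{2} + \frac{u}{2}$ ($G{\left(u,m \right)} = \frac{m + u}{2} = \frac{m}{2} + \frac{u}{2}$)
$j{\left(M,f \right)} = f + M^{2}$ ($j{\left(M,f \right)} = M^{2} + f = f + M^{2}$)
$s = 12$ ($s = - 6 \left(1 - \left(3 - 0^{2}\right)\right) = - 6 \left(1 + \left(-3 + 0\right)\right) = - 6 \left(1 - 3\right) = \left(-6\right) \left(-2\right) = 12$)
$\left(s + G{\left(2,9 \right)}\right)^{2} = \left(12 + \left(\frac{1}{2} \cdot 9 + \frac{1}{2} \cdot 2\right)\right)^{2} = \left(12 + \left(\frac{9}{2} + 1\right)\right)^{2} = \left(12 + \frac{11}{2}\right)^{2} = \left(\frac{35}{2}\right)^{2} = \frac{1225}{4}$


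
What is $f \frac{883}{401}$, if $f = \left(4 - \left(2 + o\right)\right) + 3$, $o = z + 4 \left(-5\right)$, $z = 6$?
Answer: $\frac{16777}{401} \approx 41.838$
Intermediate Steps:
$o = -14$ ($o = 6 + 4 \left(-5\right) = 6 - 20 = -14$)
$f = 19$ ($f = \left(4 - -12\right) + 3 = \left(4 + \left(-2 + 14\right)\right) + 3 = \left(4 + 12\right) + 3 = 16 + 3 = 19$)
$f \frac{883}{401} = 19 \cdot \frac{883}{401} = \frac{16777}{401}$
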